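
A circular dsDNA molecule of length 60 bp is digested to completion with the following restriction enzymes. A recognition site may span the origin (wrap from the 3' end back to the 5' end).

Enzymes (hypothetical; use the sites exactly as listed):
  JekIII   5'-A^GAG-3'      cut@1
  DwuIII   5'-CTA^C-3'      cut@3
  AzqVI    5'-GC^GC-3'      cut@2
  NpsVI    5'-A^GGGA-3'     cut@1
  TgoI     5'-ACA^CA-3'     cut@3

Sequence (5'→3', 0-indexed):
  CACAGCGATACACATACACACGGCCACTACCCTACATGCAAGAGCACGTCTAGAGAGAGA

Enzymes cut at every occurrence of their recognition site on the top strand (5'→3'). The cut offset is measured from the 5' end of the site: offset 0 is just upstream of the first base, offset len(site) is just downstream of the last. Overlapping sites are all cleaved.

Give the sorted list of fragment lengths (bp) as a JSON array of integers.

[2,2,5,6,6,7,10,11,11]

Site scan:
  JekIII AGAG/1: at [40, 51, 53, 55] ⇒ [41, 52, 54, 56]
  DwuIII CTAC/3: at [26, 31] ⇒ [29, 34]
  AzqVI (GCGC, off=2): no sites
  NpsVI (AGGGA, off=1): no sites
  TgoI ACACA/3: at [9, 15, 59] ⇒ [2, 12, 18]

Pooled cuts: [2, 12, 18, 29, 34, 41, 52, 54, 56]

Fragments:
  2→12: 10 bp
  12→18: 6 bp
  18→29: 11 bp
  29→34: 5 bp
  34→41: 7 bp
  41→52: 11 bp
  52→54: 2 bp
  54→56: 2 bp
  56→2 (wrap): 60-56+2 = 6 bp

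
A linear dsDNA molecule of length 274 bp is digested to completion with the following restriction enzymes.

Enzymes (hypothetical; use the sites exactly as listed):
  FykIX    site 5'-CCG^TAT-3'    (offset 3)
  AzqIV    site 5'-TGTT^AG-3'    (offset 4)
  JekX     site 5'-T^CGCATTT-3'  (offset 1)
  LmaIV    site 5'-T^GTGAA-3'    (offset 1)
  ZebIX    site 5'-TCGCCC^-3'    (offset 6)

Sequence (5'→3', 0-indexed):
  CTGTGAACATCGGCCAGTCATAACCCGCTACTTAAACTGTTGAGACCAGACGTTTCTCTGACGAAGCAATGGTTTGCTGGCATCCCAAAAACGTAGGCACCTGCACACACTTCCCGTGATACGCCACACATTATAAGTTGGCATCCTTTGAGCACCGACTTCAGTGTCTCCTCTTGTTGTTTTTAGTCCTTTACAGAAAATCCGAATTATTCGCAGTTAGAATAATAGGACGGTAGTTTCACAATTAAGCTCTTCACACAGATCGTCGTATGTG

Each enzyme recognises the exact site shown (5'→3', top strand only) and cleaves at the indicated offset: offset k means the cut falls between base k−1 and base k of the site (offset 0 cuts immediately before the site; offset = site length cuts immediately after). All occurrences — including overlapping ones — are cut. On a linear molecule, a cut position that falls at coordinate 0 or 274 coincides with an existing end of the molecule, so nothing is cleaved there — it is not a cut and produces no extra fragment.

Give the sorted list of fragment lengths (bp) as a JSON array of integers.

[2,272]

Site scan:
  FykIX (CCGTAT, off=3): no sites
  AzqIV (TGTTAG, off=4): no sites
  JekX (TCGCATTT, off=1): no sites
  LmaIV TGTGAA/1: at [1] ⇒ [2]
  ZebIX (TCGCCC, off=6): no sites

Pooled cuts: [2]

Fragments:
  [0,2): 2 bp
  [2,274): 272 bp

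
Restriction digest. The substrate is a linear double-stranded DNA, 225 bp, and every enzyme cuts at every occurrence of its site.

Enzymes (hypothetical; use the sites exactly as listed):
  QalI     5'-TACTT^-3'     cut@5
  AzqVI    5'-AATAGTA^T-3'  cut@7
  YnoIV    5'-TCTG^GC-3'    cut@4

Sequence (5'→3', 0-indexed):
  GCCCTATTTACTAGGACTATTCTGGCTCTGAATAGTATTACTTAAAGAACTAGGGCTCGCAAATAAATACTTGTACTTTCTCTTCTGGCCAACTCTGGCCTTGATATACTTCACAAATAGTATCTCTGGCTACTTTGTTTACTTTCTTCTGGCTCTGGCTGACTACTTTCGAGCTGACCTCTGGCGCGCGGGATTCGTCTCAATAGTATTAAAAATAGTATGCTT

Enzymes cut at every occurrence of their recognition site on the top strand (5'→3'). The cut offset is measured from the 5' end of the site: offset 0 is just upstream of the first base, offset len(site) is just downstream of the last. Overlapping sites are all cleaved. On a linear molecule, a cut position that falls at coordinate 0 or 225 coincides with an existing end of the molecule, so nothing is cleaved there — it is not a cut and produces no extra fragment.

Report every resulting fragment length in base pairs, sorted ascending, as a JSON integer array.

[5,6,6,6,6,7,7,9,9,10,11,11,12,13,14,15,24,25,29]

Scan for sites:
  QalI (TACTT, off=5): starts [38, 67, 73, 106, 130, 139, 163] → cuts [43, 72, 78, 111, 135, 144, 168]
  AzqVI (AATAGTAT, off=7): starts [30, 115, 201, 213] → cuts [37, 122, 208, 220]
  YnoIV (TCTGGC, off=4): starts [20, 83, 93, 124, 147, 153, 179] → cuts [24, 87, 97, 128, 151, 157, 183]

Pooled cuts: [24, 37, 43, 72, 78, 87, 97, 111, 122, 128, 135, 144, 151, 157, 168, 183, 208, 220]

Fragments:
  [0,24): 24 bp
  [24,37): 13 bp
  [37,43): 6 bp
  [43,72): 29 bp
  [72,78): 6 bp
  [78,87): 9 bp
  [87,97): 10 bp
  [97,111): 14 bp
  [111,122): 11 bp
  [122,128): 6 bp
  [128,135): 7 bp
  [135,144): 9 bp
  [144,151): 7 bp
  [151,157): 6 bp
  [157,168): 11 bp
  [168,183): 15 bp
  [183,208): 25 bp
  [208,220): 12 bp
  [220,225): 5 bp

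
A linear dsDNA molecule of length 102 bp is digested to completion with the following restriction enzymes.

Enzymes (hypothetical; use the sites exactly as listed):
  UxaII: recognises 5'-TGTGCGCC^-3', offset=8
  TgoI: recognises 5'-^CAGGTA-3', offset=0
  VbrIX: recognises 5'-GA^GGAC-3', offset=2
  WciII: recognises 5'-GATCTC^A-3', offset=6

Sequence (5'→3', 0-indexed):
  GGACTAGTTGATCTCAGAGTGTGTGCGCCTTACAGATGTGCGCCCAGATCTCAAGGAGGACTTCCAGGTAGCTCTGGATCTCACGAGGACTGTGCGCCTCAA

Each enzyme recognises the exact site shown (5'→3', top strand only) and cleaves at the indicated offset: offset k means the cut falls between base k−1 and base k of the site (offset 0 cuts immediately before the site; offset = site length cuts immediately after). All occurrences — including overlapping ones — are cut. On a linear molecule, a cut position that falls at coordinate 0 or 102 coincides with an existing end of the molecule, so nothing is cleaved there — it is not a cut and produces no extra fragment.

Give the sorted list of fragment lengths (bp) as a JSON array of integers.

Per-enzyme occurrences:
  UxaII TGTGCGCC/8: at [21, 36, 90] ⇒ [29, 44, 98]
  TgoI CAGGTA/0: at [64] ⇒ [64]
  VbrIX GAGGAC/2: at [55, 84] ⇒ [57, 86]
  WciII GATCTCA/6: at [9, 46, 76] ⇒ [15, 52, 82]

All cut coordinates (distinct, sorted): [15, 29, 44, 52, 57, 64, 82, 86, 98]

Fragments:
  [0,15): 15 bp
  [15,29): 14 bp
  [29,44): 15 bp
  [44,52): 8 bp
  [52,57): 5 bp
  [57,64): 7 bp
  [64,82): 18 bp
  [82,86): 4 bp
  [86,98): 12 bp
  [98,102): 4 bp

[4,4,5,7,8,12,14,15,15,18]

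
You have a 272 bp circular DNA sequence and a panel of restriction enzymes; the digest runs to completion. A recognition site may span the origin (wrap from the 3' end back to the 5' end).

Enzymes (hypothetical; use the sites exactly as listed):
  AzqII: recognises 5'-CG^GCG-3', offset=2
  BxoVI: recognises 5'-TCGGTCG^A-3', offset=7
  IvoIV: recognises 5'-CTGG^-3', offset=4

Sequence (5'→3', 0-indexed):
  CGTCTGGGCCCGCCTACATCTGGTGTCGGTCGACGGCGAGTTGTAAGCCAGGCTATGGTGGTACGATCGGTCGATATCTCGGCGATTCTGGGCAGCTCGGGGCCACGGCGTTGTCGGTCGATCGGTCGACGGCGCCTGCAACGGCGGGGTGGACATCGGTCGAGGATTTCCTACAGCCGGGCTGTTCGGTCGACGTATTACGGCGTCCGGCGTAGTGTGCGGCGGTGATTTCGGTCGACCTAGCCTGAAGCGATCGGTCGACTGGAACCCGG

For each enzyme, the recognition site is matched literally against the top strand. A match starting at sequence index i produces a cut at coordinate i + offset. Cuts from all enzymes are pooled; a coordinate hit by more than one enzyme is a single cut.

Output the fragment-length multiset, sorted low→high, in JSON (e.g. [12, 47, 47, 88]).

Scan for sites:
  AzqII (CGGCG, off=2): starts [33, 79, 105, 129, 141, 200, 207, 219, 269] → cuts [35, 81, 107, 131, 143, 202, 209, 221, 271]
  BxoVI (TCGGTCGA, off=7): starts [25, 66, 113, 121, 155, 185, 230, 253] → cuts [32, 73, 120, 128, 162, 192, 237, 260]
  IvoIV (CTGG, off=4): starts [3, 19, 87, 261] → cuts [7, 23, 91, 265]

Pooled cuts: [7, 23, 32, 35, 73, 81, 91, 107, 120, 128, 131, 143, 162, 192, 202, 209, 221, 237, 260, 265, 271]

Fragment lengths:
  7→23: 16 bp
  23→32: 9 bp
  32→35: 3 bp
  35→73: 38 bp
  73→81: 8 bp
  81→91: 10 bp
  91→107: 16 bp
  107→120: 13 bp
  120→128: 8 bp
  128→131: 3 bp
  131→143: 12 bp
  143→162: 19 bp
  162→192: 30 bp
  192→202: 10 bp
  202→209: 7 bp
  209→221: 12 bp
  221→237: 16 bp
  237→260: 23 bp
  260→265: 5 bp
  265→271: 6 bp
  271→7 (wrap): 272-271+7 = 8 bp

[3,3,5,6,7,8,8,8,9,10,10,12,12,13,16,16,16,19,23,30,38]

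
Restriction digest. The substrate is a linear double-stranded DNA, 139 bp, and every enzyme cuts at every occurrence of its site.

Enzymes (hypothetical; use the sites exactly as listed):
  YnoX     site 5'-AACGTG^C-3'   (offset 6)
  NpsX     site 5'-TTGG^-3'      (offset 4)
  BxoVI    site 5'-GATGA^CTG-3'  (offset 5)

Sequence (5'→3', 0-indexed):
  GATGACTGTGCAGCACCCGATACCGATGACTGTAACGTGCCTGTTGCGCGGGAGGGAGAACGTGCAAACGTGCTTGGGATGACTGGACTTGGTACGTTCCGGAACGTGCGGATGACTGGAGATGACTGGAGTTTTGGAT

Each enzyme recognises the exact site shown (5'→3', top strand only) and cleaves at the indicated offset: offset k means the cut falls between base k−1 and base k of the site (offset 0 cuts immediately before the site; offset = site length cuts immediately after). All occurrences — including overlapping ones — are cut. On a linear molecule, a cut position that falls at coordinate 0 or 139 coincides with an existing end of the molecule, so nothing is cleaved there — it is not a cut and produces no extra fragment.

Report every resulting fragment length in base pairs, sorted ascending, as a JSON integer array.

Scan for sites:
  YnoX AACGTGC/6: at [33, 58, 66, 102] ⇒ [39, 64, 72, 108]
  NpsX TTGG/4: at [73, 88, 133] ⇒ [77, 92, 137]
  BxoVI GATGACTG/5: at [0, 24, 77, 110, 120] ⇒ [5, 29, 82, 115, 125]

Pooled cuts: [5, 29, 39, 64, 72, 77, 82, 92, 108, 115, 125, 137]

Fragments:
  [0,5): 5 bp
  [5,29): 24 bp
  [29,39): 10 bp
  [39,64): 25 bp
  [64,72): 8 bp
  [72,77): 5 bp
  [77,82): 5 bp
  [82,92): 10 bp
  [92,108): 16 bp
  [108,115): 7 bp
  [115,125): 10 bp
  [125,137): 12 bp
  [137,139): 2 bp

[2,5,5,5,7,8,10,10,10,12,16,24,25]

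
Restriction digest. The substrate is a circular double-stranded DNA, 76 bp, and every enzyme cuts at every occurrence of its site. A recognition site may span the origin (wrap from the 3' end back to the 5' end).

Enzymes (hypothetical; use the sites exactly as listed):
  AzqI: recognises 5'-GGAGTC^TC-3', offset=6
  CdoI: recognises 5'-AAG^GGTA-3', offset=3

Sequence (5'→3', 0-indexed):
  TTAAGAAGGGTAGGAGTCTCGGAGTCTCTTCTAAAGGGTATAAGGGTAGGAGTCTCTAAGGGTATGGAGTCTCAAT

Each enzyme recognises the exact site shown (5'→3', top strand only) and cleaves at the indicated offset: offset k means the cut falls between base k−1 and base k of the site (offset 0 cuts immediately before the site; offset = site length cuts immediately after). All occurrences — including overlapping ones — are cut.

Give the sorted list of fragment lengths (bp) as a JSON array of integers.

Site scan:
  AzqI GGAGTCTC/6: at [12, 20, 48, 65] ⇒ [18, 26, 54, 71]
  CdoI AAGGGTA/3: at [5, 33, 41, 57] ⇒ [8, 36, 44, 60]

Pooled cuts: [8, 18, 26, 36, 44, 54, 60, 71]

Fragments:
  8→18: 10 bp
  18→26: 8 bp
  26→36: 10 bp
  36→44: 8 bp
  44→54: 10 bp
  54→60: 6 bp
  60→71: 11 bp
  71→8 (wrap): 76-71+8 = 13 bp

[6,8,8,10,10,10,11,13]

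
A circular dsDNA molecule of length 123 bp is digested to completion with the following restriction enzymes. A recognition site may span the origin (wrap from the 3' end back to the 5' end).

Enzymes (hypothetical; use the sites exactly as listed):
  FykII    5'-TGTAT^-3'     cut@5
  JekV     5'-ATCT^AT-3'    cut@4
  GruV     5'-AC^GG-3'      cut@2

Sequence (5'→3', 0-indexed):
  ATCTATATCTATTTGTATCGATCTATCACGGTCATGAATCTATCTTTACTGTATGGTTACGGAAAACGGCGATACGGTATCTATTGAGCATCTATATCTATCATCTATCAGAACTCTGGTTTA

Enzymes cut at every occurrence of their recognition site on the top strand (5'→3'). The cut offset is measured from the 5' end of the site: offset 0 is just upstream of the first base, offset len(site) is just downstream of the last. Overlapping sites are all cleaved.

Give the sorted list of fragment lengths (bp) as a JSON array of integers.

Scan for sites:
  FykII TGTAT/5: at [13, 49] ⇒ [18, 54]
  JekV ATCTAT/4: at [0, 6, 20, 37, 78, 89, 95, 102] ⇒ [4, 10, 24, 41, 82, 93, 99, 106]
  GruV ACGG/2: at [27, 58, 65, 73] ⇒ [29, 60, 67, 75]

All cut coordinates (distinct, sorted): [4, 10, 18, 24, 29, 41, 54, 60, 67, 75, 82, 93, 99, 106]

Fragments:
  4→10: 6 bp
  10→18: 8 bp
  18→24: 6 bp
  24→29: 5 bp
  29→41: 12 bp
  41→54: 13 bp
  54→60: 6 bp
  60→67: 7 bp
  67→75: 8 bp
  75→82: 7 bp
  82→93: 11 bp
  93→99: 6 bp
  99→106: 7 bp
  106→4 (wrap): 123-106+4 = 21 bp

[5,6,6,6,6,7,7,7,8,8,11,12,13,21]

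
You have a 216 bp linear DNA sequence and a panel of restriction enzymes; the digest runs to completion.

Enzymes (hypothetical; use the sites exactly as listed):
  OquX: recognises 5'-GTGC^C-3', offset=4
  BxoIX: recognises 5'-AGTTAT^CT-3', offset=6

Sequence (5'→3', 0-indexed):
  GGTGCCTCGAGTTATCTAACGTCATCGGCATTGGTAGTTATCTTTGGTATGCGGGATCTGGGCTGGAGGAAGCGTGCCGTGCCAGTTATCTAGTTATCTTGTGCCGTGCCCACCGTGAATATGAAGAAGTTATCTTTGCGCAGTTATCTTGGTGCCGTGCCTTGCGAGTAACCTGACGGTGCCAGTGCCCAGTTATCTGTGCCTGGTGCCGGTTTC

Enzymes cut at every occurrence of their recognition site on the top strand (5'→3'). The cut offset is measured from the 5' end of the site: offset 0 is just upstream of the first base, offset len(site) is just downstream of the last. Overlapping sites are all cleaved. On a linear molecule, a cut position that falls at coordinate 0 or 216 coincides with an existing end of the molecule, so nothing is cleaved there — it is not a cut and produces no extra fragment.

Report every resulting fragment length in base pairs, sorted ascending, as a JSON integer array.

Per-enzyme occurrences:
  OquX GTGCC/4: at [1, 73, 78, 100, 105, 151, 156, 178, 184, 198, 205] ⇒ [5, 77, 82, 104, 109, 155, 160, 182, 188, 202, 209]
  BxoIX AGTTATCT/6: at [9, 35, 83, 91, 127, 141, 190] ⇒ [15, 41, 89, 97, 133, 147, 196]

Pooled cuts: [5, 15, 41, 77, 82, 89, 97, 104, 109, 133, 147, 155, 160, 182, 188, 196, 202, 209]

Fragments:
  [0,5): 5 bp
  [5,15): 10 bp
  [15,41): 26 bp
  [41,77): 36 bp
  [77,82): 5 bp
  [82,89): 7 bp
  [89,97): 8 bp
  [97,104): 7 bp
  [104,109): 5 bp
  [109,133): 24 bp
  [133,147): 14 bp
  [147,155): 8 bp
  [155,160): 5 bp
  [160,182): 22 bp
  [182,188): 6 bp
  [188,196): 8 bp
  [196,202): 6 bp
  [202,209): 7 bp
  [209,216): 7 bp

[5,5,5,5,6,6,7,7,7,7,8,8,8,10,14,22,24,26,36]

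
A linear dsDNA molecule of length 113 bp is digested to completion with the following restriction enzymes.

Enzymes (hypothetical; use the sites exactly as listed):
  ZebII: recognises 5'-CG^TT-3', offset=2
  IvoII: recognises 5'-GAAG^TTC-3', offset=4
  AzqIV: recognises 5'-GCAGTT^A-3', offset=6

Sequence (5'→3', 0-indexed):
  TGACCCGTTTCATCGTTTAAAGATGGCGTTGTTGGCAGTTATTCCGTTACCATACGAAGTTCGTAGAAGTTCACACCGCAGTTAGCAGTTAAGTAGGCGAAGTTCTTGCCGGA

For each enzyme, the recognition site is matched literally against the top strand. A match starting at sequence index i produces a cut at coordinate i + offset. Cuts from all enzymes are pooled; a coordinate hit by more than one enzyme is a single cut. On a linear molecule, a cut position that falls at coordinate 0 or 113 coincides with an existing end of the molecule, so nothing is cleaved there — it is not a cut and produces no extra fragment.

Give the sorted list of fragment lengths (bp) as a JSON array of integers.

[6,7,7,8,10,11,12,12,13,13,14]

Per-enzyme occurrences:
  ZebII CGTT/2: at [5, 13, 26, 44] ⇒ [7, 15, 28, 46]
  IvoII GAAGTTC/4: at [55, 65, 98] ⇒ [59, 69, 102]
  AzqIV GCAGTTA/6: at [34, 77, 84] ⇒ [40, 83, 90]

Pooled cuts: [7, 15, 28, 40, 46, 59, 69, 83, 90, 102]

Fragment lengths:
  [0,7): 7 bp
  [7,15): 8 bp
  [15,28): 13 bp
  [28,40): 12 bp
  [40,46): 6 bp
  [46,59): 13 bp
  [59,69): 10 bp
  [69,83): 14 bp
  [83,90): 7 bp
  [90,102): 12 bp
  [102,113): 11 bp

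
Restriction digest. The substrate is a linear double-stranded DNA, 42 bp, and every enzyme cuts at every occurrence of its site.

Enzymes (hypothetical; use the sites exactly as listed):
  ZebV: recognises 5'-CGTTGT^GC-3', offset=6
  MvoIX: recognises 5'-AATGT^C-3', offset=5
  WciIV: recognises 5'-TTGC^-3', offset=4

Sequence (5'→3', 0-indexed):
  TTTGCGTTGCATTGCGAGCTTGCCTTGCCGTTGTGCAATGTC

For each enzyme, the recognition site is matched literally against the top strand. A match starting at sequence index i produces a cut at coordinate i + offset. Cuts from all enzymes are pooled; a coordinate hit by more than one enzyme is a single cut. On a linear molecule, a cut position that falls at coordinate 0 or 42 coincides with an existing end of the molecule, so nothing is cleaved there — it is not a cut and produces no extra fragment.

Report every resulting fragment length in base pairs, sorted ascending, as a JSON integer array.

[1,5,5,5,5,6,7,8]

Per-enzyme occurrences:
  ZebV (CGTTGTGC, off=6): starts [28] → cuts [34]
  MvoIX (AATGTC, off=5): starts [36] → cuts [41]
  WciIV (TTGC, off=4): starts [1, 6, 11, 19, 24] → cuts [5, 10, 15, 23, 28]

Pooled cuts: [5, 10, 15, 23, 28, 34, 41]

Fragments:
  [0,5): 5 bp
  [5,10): 5 bp
  [10,15): 5 bp
  [15,23): 8 bp
  [23,28): 5 bp
  [28,34): 6 bp
  [34,41): 7 bp
  [41,42): 1 bp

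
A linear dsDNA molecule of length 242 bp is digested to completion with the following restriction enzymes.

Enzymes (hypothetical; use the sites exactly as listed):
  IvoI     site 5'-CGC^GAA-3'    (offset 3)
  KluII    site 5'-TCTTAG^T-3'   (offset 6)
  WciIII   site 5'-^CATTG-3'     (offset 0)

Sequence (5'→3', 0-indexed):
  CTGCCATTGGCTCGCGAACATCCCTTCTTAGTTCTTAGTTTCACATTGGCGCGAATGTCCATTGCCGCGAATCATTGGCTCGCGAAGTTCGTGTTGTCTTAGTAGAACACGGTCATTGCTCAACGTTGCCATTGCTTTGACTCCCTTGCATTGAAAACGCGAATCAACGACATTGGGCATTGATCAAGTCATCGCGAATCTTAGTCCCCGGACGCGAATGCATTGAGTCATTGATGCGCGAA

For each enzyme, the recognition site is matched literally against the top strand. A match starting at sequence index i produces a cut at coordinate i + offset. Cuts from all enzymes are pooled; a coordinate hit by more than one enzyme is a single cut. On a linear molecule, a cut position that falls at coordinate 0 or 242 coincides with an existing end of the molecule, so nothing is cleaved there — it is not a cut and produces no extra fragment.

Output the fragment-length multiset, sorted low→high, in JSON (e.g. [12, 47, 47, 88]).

[3,4,4,5,5,7,7,7,8,9,9,9,10,11,11,11,11,11,12,16,16,18,19,19]

Scan for sites:
  IvoI CGCGAA/3: at [12, 49, 65, 80, 157, 192, 212, 236] ⇒ [15, 52, 68, 83, 160, 195, 215, 239]
  KluII TCTTAGT/6: at [25, 32, 96, 198] ⇒ [31, 38, 102, 204]
  WciIII CATTG/0: at [4, 43, 59, 72, 113, 129, 148, 170, 177, 220, 228] ⇒ [4, 43, 59, 72, 113, 129, 148, 170, 177, 220, 228]

All cut coordinates (distinct, sorted): [4, 15, 31, 38, 43, 52, 59, 68, 72, 83, 102, 113, 129, 148, 160, 170, 177, 195, 204, 215, 220, 228, 239]

Fragment lengths:
  [0,4): 4 bp
  [4,15): 11 bp
  [15,31): 16 bp
  [31,38): 7 bp
  [38,43): 5 bp
  [43,52): 9 bp
  [52,59): 7 bp
  [59,68): 9 bp
  [68,72): 4 bp
  [72,83): 11 bp
  [83,102): 19 bp
  [102,113): 11 bp
  [113,129): 16 bp
  [129,148): 19 bp
  [148,160): 12 bp
  [160,170): 10 bp
  [170,177): 7 bp
  [177,195): 18 bp
  [195,204): 9 bp
  [204,215): 11 bp
  [215,220): 5 bp
  [220,228): 8 bp
  [228,239): 11 bp
  [239,242): 3 bp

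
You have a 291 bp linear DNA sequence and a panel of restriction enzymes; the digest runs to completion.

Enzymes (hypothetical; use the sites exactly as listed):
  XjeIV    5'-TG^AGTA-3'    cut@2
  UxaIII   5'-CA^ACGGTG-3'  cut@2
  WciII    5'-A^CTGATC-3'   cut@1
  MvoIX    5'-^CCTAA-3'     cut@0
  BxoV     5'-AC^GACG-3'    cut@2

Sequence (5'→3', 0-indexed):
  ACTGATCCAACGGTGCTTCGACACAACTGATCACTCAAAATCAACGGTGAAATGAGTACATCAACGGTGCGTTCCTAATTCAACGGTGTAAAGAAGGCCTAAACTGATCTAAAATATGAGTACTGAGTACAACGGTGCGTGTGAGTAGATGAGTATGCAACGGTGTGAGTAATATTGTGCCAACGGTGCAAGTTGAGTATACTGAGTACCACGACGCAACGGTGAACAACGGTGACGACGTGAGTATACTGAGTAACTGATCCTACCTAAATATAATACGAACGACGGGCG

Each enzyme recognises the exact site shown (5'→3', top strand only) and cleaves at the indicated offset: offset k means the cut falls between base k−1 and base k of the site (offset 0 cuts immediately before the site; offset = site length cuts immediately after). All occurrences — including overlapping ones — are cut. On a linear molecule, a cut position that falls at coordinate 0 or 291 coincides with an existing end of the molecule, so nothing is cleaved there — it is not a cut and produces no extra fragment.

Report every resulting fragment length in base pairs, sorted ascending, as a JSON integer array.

[1,5,6,6,6,6,7,8,8,8,8,8,8,8,9,9,9,9,9,10,10,11,12,13,15,15,15,17,17,18]

Site scan:
  XjeIV (TGAGTA, off=2): starts [52, 116, 123, 141, 149, 165, 193, 202, 240, 249] → cuts [54, 118, 125, 143, 151, 167, 195, 204, 242, 251]
  UxaIII (CAACGGTG, off=2): starts [7, 41, 61, 80, 129, 157, 180, 216, 226] → cuts [9, 43, 63, 82, 131, 159, 182, 218, 228]
  WciII (ACTGATC, off=1): starts [0, 25, 102, 255] → cuts [1, 26, 103, 256]
  MvoIX (CCTAA, off=0): starts [73, 97, 265] → cuts [73, 97, 265]
  BxoV (ACGACG, off=2): starts [210, 234, 281] → cuts [212, 236, 283]

All cut coordinates (distinct, sorted): [1, 9, 26, 43, 54, 63, 73, 82, 97, 103, 118, 125, 131, 143, 151, 159, 167, 182, 195, 204, 212, 218, 228, 236, 242, 251, 256, 265, 283]

Fragments:
  [0,1): 1 bp
  [1,9): 8 bp
  [9,26): 17 bp
  [26,43): 17 bp
  [43,54): 11 bp
  [54,63): 9 bp
  [63,73): 10 bp
  [73,82): 9 bp
  [82,97): 15 bp
  [97,103): 6 bp
  [103,118): 15 bp
  [118,125): 7 bp
  [125,131): 6 bp
  [131,143): 12 bp
  [143,151): 8 bp
  [151,159): 8 bp
  [159,167): 8 bp
  [167,182): 15 bp
  [182,195): 13 bp
  [195,204): 9 bp
  [204,212): 8 bp
  [212,218): 6 bp
  [218,228): 10 bp
  [228,236): 8 bp
  [236,242): 6 bp
  [242,251): 9 bp
  [251,256): 5 bp
  [256,265): 9 bp
  [265,283): 18 bp
  [283,291): 8 bp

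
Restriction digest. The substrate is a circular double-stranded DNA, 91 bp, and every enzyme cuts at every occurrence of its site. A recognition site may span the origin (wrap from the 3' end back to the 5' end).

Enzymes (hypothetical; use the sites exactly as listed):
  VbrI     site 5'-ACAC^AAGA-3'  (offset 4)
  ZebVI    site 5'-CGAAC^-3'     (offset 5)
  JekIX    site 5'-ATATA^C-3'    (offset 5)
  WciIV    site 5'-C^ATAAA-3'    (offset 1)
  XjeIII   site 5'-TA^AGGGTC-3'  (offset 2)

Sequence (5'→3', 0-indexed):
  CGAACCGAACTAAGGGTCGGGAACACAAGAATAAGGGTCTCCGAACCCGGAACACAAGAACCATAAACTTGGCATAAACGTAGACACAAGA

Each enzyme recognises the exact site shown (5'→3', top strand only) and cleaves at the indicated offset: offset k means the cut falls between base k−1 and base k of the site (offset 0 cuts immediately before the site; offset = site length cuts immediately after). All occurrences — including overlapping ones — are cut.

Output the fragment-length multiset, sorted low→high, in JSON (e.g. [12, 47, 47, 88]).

Scan for sites:
  VbrI ACACAAGA/4: at [22, 51, 83] ⇒ [26, 55, 87]
  ZebVI CGAAC/5: at [0, 5, 41] ⇒ [5, 10, 46]
  JekIX (ATATAC, off=5): no sites
  WciIV CATAAA/1: at [61, 72] ⇒ [62, 73]
  XjeIII TAAGGGTC/2: at [10, 31] ⇒ [12, 33]

All cut coordinates (distinct, sorted): [5, 10, 12, 26, 33, 46, 55, 62, 73, 87]

Fragments:
  5→10: 5 bp
  10→12: 2 bp
  12→26: 14 bp
  26→33: 7 bp
  33→46: 13 bp
  46→55: 9 bp
  55→62: 7 bp
  62→73: 11 bp
  73→87: 14 bp
  87→5 (wrap): 91-87+5 = 9 bp

[2,5,7,7,9,9,11,13,14,14]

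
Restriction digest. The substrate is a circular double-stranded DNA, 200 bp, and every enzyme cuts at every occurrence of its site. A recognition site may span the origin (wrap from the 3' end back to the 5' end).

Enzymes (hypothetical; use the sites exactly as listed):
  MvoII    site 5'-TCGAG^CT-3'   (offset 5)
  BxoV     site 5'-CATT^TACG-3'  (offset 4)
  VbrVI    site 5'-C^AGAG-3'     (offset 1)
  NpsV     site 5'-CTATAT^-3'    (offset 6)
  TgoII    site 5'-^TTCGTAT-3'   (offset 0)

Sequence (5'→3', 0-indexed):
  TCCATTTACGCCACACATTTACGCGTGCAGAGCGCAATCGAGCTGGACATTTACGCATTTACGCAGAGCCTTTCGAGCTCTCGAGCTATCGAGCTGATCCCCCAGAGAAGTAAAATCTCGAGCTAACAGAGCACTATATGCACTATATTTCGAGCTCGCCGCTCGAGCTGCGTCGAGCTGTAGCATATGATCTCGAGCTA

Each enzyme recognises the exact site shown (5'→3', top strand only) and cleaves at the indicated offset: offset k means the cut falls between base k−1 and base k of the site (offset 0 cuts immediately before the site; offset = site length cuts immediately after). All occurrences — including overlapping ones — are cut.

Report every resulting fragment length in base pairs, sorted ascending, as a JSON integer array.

[5,5,6,8,8,8,9,9,9,9,10,10,12,13,13,13,14,19,20]

Site scan:
  MvoII TCGAGCT/5: at [37, 72, 80, 88, 117, 149, 162, 172, 192] ⇒ [42, 77, 85, 93, 122, 154, 167, 177, 197]
  BxoV CATTTACG/4: at [2, 15, 47, 55] ⇒ [6, 19, 51, 59]
  VbrVI CAGAG/1: at [27, 63, 102, 126] ⇒ [28, 64, 103, 127]
  NpsV CTATAT/6: at [133, 142] ⇒ [139, 148]
  TgoII (TTCGTAT, off=0): no sites

Pooled cuts: [6, 19, 28, 42, 51, 59, 64, 77, 85, 93, 103, 122, 127, 139, 148, 154, 167, 177, 197]

Fragment lengths:
  6→19: 13 bp
  19→28: 9 bp
  28→42: 14 bp
  42→51: 9 bp
  51→59: 8 bp
  59→64: 5 bp
  64→77: 13 bp
  77→85: 8 bp
  85→93: 8 bp
  93→103: 10 bp
  103→122: 19 bp
  122→127: 5 bp
  127→139: 12 bp
  139→148: 9 bp
  148→154: 6 bp
  154→167: 13 bp
  167→177: 10 bp
  177→197: 20 bp
  197→6 (wrap): 200-197+6 = 9 bp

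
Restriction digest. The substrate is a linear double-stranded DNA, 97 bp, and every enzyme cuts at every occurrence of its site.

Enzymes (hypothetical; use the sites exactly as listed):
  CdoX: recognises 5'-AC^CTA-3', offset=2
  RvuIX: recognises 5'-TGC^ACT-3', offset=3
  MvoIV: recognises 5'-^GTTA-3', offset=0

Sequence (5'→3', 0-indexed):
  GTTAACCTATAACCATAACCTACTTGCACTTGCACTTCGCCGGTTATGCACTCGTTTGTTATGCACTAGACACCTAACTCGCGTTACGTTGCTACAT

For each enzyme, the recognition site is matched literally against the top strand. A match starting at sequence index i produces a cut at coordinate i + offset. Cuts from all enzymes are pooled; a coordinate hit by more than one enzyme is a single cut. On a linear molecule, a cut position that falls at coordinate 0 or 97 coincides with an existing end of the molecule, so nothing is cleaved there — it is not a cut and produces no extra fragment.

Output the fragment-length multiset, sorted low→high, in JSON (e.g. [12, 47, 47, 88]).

[6,6,7,7,8,8,9,9,9,13,15]

Per-enzyme occurrences:
  CdoX ACCTA/2: at [4, 17, 71] ⇒ [6, 19, 73]
  RvuIX TGCACT/3: at [24, 30, 46, 61] ⇒ [27, 33, 49, 64]
  MvoIV GTTA/0: at [0, 42, 57, 82] ⇒ [42, 57, 82] (position 0 is a terminus of the linear molecule — no cut)

Pooled cuts: [6, 19, 27, 33, 42, 49, 57, 64, 73, 82]

Fragment lengths:
  [0,6): 6 bp
  [6,19): 13 bp
  [19,27): 8 bp
  [27,33): 6 bp
  [33,42): 9 bp
  [42,49): 7 bp
  [49,57): 8 bp
  [57,64): 7 bp
  [64,73): 9 bp
  [73,82): 9 bp
  [82,97): 15 bp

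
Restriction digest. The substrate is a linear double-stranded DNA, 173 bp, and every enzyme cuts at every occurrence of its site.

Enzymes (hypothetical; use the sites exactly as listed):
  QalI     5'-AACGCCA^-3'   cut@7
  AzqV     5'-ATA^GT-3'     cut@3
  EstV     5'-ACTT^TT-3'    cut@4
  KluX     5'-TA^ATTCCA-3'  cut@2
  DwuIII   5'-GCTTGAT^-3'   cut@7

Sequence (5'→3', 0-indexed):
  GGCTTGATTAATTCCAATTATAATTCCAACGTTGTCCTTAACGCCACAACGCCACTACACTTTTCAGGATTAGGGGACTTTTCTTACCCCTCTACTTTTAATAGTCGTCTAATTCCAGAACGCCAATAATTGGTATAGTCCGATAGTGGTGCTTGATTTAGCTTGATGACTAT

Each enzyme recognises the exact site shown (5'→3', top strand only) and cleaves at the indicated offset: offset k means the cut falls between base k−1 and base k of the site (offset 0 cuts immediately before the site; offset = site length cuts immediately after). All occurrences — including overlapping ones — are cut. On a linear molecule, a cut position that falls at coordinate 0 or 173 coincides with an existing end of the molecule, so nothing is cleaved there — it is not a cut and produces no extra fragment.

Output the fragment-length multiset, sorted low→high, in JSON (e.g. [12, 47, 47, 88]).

[2,6,6,8,8,8,8,8,10,12,12,12,14,17,18,24]

Scan for sites:
  QalI (AACGCCA, off=7): starts [39, 47, 118] → cuts [46, 54, 125]
  AzqV (ATAGT, off=3): starts [100, 134, 142] → cuts [103, 137, 145]
  EstV (ACTTTT, off=4): starts [58, 76, 93] → cuts [62, 80, 97]
  KluX (TAATTCCA, off=2): starts [8, 20, 109] → cuts [10, 22, 111]
  DwuIII (GCTTGAT, off=7): starts [1, 150, 160] → cuts [8, 157, 167]

All cut coordinates (distinct, sorted): [8, 10, 22, 46, 54, 62, 80, 97, 103, 111, 125, 137, 145, 157, 167]

Fragments:
  [0,8): 8 bp
  [8,10): 2 bp
  [10,22): 12 bp
  [22,46): 24 bp
  [46,54): 8 bp
  [54,62): 8 bp
  [62,80): 18 bp
  [80,97): 17 bp
  [97,103): 6 bp
  [103,111): 8 bp
  [111,125): 14 bp
  [125,137): 12 bp
  [137,145): 8 bp
  [145,157): 12 bp
  [157,167): 10 bp
  [167,173): 6 bp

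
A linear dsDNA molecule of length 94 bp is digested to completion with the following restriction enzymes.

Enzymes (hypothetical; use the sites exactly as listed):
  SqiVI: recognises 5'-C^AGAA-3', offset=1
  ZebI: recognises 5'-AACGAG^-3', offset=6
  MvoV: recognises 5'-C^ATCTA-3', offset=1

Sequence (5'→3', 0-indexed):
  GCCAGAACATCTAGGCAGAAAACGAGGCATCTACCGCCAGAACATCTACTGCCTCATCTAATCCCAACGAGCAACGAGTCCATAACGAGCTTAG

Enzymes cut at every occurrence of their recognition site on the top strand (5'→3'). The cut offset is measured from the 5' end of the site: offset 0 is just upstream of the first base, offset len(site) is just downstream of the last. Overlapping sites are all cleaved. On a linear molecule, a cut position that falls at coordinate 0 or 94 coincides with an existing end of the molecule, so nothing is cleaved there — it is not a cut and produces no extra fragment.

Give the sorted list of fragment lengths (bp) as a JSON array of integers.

Scan for sites:
  SqiVI CAGAA/1: at [2, 15, 37] ⇒ [3, 16, 38]
  ZebI AACGAG/6: at [20, 65, 72, 83] ⇒ [26, 71, 78, 89]
  MvoV CATCTA/1: at [7, 27, 42, 54] ⇒ [8, 28, 43, 55]

Pooled cuts: [3, 8, 16, 26, 28, 38, 43, 55, 71, 78, 89]

Fragment lengths:
  [0,3): 3 bp
  [3,8): 5 bp
  [8,16): 8 bp
  [16,26): 10 bp
  [26,28): 2 bp
  [28,38): 10 bp
  [38,43): 5 bp
  [43,55): 12 bp
  [55,71): 16 bp
  [71,78): 7 bp
  [78,89): 11 bp
  [89,94): 5 bp

[2,3,5,5,5,7,8,10,10,11,12,16]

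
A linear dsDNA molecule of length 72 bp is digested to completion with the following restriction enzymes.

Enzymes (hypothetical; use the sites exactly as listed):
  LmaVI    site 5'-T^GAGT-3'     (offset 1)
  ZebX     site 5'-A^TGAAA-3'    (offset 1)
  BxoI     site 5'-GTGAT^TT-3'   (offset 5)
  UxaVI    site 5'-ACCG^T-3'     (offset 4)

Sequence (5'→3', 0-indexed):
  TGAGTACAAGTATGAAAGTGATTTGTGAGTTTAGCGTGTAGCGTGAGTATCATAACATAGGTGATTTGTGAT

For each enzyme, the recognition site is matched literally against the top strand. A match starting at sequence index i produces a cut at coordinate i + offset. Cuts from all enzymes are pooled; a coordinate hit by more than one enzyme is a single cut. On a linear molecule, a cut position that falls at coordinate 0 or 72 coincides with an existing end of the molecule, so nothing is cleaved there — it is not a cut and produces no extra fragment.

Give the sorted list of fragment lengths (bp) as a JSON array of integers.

[1,4,7,10,11,18,21]

Scan for sites:
  LmaVI TGAGT/1: at [0, 25, 43] ⇒ [1, 26, 44]
  ZebX ATGAAA/1: at [11] ⇒ [12]
  BxoI GTGATTT/5: at [17, 60] ⇒ [22, 65]
  UxaVI (ACCGT, off=4): no sites

All cut coordinates (distinct, sorted): [1, 12, 22, 26, 44, 65]

Fragments:
  [0,1): 1 bp
  [1,12): 11 bp
  [12,22): 10 bp
  [22,26): 4 bp
  [26,44): 18 bp
  [44,65): 21 bp
  [65,72): 7 bp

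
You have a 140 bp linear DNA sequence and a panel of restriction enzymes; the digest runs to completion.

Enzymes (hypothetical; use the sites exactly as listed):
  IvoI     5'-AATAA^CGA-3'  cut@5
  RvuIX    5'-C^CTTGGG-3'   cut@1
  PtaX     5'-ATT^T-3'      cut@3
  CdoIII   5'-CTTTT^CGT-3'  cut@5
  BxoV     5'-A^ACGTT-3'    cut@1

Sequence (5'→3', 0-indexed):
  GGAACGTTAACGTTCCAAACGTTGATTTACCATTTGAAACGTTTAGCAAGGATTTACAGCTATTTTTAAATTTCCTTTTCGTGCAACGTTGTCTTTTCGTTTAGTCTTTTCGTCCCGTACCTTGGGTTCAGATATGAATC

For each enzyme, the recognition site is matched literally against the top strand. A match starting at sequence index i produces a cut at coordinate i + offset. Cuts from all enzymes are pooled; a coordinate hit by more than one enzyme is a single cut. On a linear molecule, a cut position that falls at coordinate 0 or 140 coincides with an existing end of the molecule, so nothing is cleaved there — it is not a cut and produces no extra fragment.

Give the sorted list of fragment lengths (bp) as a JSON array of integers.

[3,4,6,6,7,7,8,9,9,10,10,12,13,16,20]

Scan for sites:
  IvoI (AATAACGA, off=5): no sites
  RvuIX (CCTTGGG, off=1): starts [119] → cuts [120]
  PtaX (ATTT, off=3): starts [24, 31, 51, 61, 69] → cuts [27, 34, 54, 64, 72]
  CdoIII (CTTTTCGT, off=5): starts [74, 92, 105] → cuts [79, 97, 110]
  BxoV (AACGTT, off=1): starts [2, 8, 17, 37, 84] → cuts [3, 9, 18, 38, 85]

All cut coordinates (distinct, sorted): [3, 9, 18, 27, 34, 38, 54, 64, 72, 79, 85, 97, 110, 120]

Fragment lengths:
  [0,3): 3 bp
  [3,9): 6 bp
  [9,18): 9 bp
  [18,27): 9 bp
  [27,34): 7 bp
  [34,38): 4 bp
  [38,54): 16 bp
  [54,64): 10 bp
  [64,72): 8 bp
  [72,79): 7 bp
  [79,85): 6 bp
  [85,97): 12 bp
  [97,110): 13 bp
  [110,120): 10 bp
  [120,140): 20 bp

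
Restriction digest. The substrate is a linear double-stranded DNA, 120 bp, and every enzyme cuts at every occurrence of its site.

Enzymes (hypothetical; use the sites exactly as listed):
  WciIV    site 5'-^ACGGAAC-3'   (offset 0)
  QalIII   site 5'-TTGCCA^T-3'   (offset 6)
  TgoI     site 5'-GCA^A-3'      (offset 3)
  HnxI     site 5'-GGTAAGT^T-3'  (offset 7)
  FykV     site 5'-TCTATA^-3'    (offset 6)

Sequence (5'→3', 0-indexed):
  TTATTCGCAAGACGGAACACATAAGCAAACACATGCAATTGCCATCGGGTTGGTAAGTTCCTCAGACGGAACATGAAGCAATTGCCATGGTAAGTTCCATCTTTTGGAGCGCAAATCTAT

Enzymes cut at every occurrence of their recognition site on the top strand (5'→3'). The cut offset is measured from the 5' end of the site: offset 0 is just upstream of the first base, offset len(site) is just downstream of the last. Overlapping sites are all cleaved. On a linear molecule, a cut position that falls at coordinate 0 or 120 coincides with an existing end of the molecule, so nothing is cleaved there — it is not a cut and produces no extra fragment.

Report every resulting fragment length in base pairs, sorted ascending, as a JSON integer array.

[2,7,7,7,7,8,9,10,14,15,16,18]

Per-enzyme occurrences:
  WciIV ACGGAAC/0: at [11, 65] ⇒ [11, 65]
  QalIII TTGCCAT/6: at [38, 81] ⇒ [44, 87]
  TgoI GCAA/3: at [6, 24, 34, 77, 110] ⇒ [9, 27, 37, 80, 113]
  HnxI GGTAAGTT/7: at [51, 88] ⇒ [58, 95]
  FykV (TCTATA, off=6): no sites

All cut coordinates (distinct, sorted): [9, 11, 27, 37, 44, 58, 65, 80, 87, 95, 113]

Fragment lengths:
  [0,9): 9 bp
  [9,11): 2 bp
  [11,27): 16 bp
  [27,37): 10 bp
  [37,44): 7 bp
  [44,58): 14 bp
  [58,65): 7 bp
  [65,80): 15 bp
  [80,87): 7 bp
  [87,95): 8 bp
  [95,113): 18 bp
  [113,120): 7 bp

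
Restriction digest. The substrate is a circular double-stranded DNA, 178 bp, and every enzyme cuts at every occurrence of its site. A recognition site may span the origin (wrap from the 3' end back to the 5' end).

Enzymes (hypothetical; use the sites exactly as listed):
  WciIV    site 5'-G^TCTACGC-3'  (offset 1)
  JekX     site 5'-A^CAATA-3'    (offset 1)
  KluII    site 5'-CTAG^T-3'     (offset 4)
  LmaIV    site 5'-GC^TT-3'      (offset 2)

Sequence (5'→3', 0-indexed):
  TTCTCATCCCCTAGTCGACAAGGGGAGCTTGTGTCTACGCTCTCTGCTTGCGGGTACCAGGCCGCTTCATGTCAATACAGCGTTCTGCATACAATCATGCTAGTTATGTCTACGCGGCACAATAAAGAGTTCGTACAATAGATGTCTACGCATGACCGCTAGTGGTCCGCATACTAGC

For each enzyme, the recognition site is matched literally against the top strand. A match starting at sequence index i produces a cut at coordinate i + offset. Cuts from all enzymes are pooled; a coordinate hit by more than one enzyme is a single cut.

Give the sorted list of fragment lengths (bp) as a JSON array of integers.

Site scan:
  WciIV (GTCTACGC, off=1): starts [32, 107, 143] → cuts [33, 108, 144]
  JekX (ACAATA, off=1): starts [118, 134] → cuts [119, 135]
  KluII (CTAGT, off=4): starts [10, 99, 158] → cuts [14, 103, 162]
  LmaIV (GCTT, off=2): starts [26, 45, 63, 176] → cuts [0, 28, 47, 65]

All cut coordinates (distinct, sorted): [0, 14, 28, 33, 47, 65, 103, 108, 119, 135, 144, 162]

Fragment lengths:
  0→14: 14 bp
  14→28: 14 bp
  28→33: 5 bp
  33→47: 14 bp
  47→65: 18 bp
  65→103: 38 bp
  103→108: 5 bp
  108→119: 11 bp
  119→135: 16 bp
  135→144: 9 bp
  144→162: 18 bp
  162→0 (wrap): 178-162+0 = 16 bp

[5,5,9,11,14,14,14,16,16,18,18,38]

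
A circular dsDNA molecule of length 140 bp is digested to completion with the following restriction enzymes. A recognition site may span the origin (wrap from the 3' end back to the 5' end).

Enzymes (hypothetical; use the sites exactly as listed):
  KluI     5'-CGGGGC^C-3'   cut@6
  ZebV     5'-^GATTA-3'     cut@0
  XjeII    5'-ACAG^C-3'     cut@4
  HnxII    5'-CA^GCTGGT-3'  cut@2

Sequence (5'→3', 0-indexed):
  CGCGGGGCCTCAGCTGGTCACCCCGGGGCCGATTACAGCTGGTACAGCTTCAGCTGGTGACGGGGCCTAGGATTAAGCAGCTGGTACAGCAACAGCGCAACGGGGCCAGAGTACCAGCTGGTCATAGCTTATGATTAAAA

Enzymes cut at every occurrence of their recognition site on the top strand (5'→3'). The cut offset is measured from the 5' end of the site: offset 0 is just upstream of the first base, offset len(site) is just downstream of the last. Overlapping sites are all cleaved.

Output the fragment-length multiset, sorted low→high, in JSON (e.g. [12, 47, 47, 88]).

Scan for sites:
  KluI CGGGGCC/6: at [2, 23, 60, 100] ⇒ [8, 29, 66, 106]
  ZebV GATTA/0: at [30, 70, 132] ⇒ [30, 70, 132]
  XjeII ACAGC/4: at [34, 43, 85, 91] ⇒ [38, 47, 89, 95]
  HnxII CAGCTGGT/2: at [10, 35, 50, 77, 114] ⇒ [12, 37, 52, 79, 116]

Pooled cuts: [8, 12, 29, 30, 37, 38, 47, 52, 66, 70, 79, 89, 95, 106, 116, 132]

Fragment lengths:
  8→12: 4 bp
  12→29: 17 bp
  29→30: 1 bp
  30→37: 7 bp
  37→38: 1 bp
  38→47: 9 bp
  47→52: 5 bp
  52→66: 14 bp
  66→70: 4 bp
  70→79: 9 bp
  79→89: 10 bp
  89→95: 6 bp
  95→106: 11 bp
  106→116: 10 bp
  116→132: 16 bp
  132→8 (wrap): 140-132+8 = 16 bp

[1,1,4,4,5,6,7,9,9,10,10,11,14,16,16,17]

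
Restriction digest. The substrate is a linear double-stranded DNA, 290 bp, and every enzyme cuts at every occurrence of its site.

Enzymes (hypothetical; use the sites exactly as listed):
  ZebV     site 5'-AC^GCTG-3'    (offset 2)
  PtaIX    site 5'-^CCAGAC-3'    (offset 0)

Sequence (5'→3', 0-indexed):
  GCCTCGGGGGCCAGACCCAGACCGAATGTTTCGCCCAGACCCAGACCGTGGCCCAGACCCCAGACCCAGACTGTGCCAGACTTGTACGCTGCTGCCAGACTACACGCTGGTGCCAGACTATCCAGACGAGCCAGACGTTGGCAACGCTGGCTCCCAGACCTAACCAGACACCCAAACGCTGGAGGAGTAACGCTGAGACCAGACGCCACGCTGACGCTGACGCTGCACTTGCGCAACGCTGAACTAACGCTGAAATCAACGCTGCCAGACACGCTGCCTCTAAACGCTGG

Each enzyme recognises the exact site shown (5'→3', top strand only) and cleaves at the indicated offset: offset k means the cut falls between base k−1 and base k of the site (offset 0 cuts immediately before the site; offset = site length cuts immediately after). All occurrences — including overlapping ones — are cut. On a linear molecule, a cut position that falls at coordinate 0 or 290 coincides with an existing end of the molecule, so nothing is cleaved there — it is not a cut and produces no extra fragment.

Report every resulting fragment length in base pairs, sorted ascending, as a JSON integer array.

Site scan:
  ZebV (ACGCTG, off=2): starts [85, 103, 143, 175, 189, 207, 213, 219, 235, 246, 258, 270, 283] → cuts [87, 105, 145, 177, 191, 209, 215, 221, 237, 248, 260, 272, 285]
  PtaIX (CCAGAC, off=0): starts [10, 16, 34, 40, 52, 59, 65, 75, 94, 112, 121, 130, 153, 163, 198, 264] → cuts [10, 16, 34, 40, 52, 59, 65, 75, 94, 112, 121, 130, 153, 163, 198, 264]

All cut coordinates (distinct, sorted): [10, 16, 34, 40, 52, 59, 65, 75, 87, 94, 105, 112, 121, 130, 145, 153, 163, 177, 191, 198, 209, 215, 221, 237, 248, 260, 264, 272, 285]

Fragment lengths:
  [0,10): 10 bp
  [10,16): 6 bp
  [16,34): 18 bp
  [34,40): 6 bp
  [40,52): 12 bp
  [52,59): 7 bp
  [59,65): 6 bp
  [65,75): 10 bp
  [75,87): 12 bp
  [87,94): 7 bp
  [94,105): 11 bp
  [105,112): 7 bp
  [112,121): 9 bp
  [121,130): 9 bp
  [130,145): 15 bp
  [145,153): 8 bp
  [153,163): 10 bp
  [163,177): 14 bp
  [177,191): 14 bp
  [191,198): 7 bp
  [198,209): 11 bp
  [209,215): 6 bp
  [215,221): 6 bp
  [221,237): 16 bp
  [237,248): 11 bp
  [248,260): 12 bp
  [260,264): 4 bp
  [264,272): 8 bp
  [272,285): 13 bp
  [285,290): 5 bp

[4,5,6,6,6,6,6,7,7,7,7,8,8,9,9,10,10,10,11,11,11,12,12,12,13,14,14,15,16,18]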